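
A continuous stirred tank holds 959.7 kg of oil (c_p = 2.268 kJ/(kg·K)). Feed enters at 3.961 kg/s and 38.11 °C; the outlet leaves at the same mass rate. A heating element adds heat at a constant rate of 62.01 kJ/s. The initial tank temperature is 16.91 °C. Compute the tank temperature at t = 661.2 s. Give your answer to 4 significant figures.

M c_p dT/dt = ṁ c_p (T_in − T) + Q̇.
τ = M/ṁ = 242.287 s; T_ss = T_in + Q̇/(ṁ c_p) = 38.11 + 62.01/(3.961·2.268) = 45.0126 °C.
Solution: T(t) = T_ss + (T₀ − T_ss) e^(−t/τ).
T(661.2) = 45.0126 + (-28.1026)·e^(−661.2/242.287) = 45.0126 + (-28.1026)·0.0652851 = 43.1779 °C.

43.18 °C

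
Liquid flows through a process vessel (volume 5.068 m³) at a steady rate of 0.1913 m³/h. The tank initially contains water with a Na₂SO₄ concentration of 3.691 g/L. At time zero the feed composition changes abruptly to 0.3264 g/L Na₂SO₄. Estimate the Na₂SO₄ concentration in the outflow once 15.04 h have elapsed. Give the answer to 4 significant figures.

2.234 g/L

Unsteady species balance (constant V, well mixed): V dC/dt = Q(C_in − C).
Rewrite as dC/dt + C/τ = C_in/τ, τ = V/Q = 26.4924 h.
This is linear first-order; C(t) = C_in + (C₀ − C_in) e^(−t/τ).
C(15.04) = 0.3264 + (3.691 − 0.3264)·e^(−15.04/26.4924) = 0.3264 + (3.36460)·0.566822 = 2.23353 g/L.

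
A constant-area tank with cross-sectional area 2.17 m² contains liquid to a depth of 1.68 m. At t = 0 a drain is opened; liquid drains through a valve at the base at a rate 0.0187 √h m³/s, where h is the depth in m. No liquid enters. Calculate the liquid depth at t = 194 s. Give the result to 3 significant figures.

A dh/dt = −Q_out = −0.0187 √h.
∫ h^(−1/2) dh = −(0.0187/A) ∫ dt, giving 2√h = 2√h₀ − (0.0187/A) t.
√h = √1.68 − 0.0187·194/(2·2.17) = 1.2961 − 0.83590 = 0.46025.
h = 0.46025² = 0.21183 m.

0.212 m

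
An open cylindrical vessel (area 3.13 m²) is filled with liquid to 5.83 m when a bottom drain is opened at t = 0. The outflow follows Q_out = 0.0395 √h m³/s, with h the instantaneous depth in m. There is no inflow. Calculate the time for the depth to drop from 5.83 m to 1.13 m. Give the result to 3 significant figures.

A dh/dt = −Q_out = −0.0395 √h.
Separate and integrate: 2(√h − √h₀) = −(0.0395/A) t.
t = 2A(√h₀ − √h)/0.0395 = 2·3.13·(√5.83 − √1.13)/0.0395
  = 6.2600 × (2.4145 − 1.0630) / 0.0395 = 214.19 s.

214 s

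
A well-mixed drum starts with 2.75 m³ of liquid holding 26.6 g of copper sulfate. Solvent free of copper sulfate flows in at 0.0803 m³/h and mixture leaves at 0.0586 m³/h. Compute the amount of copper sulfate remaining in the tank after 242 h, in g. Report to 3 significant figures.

1.49 g

Let m(t) be the amount of copper sulfate. Volume: V(t) = V₀ + (Q_in − Q_out) t = 2.75 + 0.021700 t; V(242) = 8.0014 m³.
Species balance (pure solvent in): dm/dt = −Q_out · m/V(t).
dm/m = −Q_out dt/(V₀ + 0.021700 t); integrating gives ln(m/m₀) = −(Q_out/(Q_in−Q_out)) ln(V/V₀).
m = m₀ (V₀/V)^(Q_out/(Q_in−Q_out)) = 26.6 × (2.75/8.0014)^(2.7005) = 1.4870 g.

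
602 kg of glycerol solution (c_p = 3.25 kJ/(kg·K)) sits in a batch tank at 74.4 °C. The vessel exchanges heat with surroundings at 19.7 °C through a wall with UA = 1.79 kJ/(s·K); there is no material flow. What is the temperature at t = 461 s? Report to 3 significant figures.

55.6 °C

Energy balance: M c_p dT/dt = −UA(T − T_amb).
dT/dt = (T_ss − T)/τ with T_ss = T_amb = 19.700 °C, τ = M c_p/UA = 602·3.25/1.79 = 1093.0 s.
T approaches T_ss exponentially: T(t) = T_ss + (T₀ − T_ss) e^(−t/τ).
T(461) = 19.700 + (54.700)·0.65589 = 55.577 °C.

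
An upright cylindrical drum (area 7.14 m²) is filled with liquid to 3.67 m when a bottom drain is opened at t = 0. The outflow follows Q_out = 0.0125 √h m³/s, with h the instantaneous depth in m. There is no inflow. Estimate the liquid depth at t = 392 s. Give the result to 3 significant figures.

With no inflow, A dh/dt = −0.0125 √h.
∫ h^(−1/2) dh = −(0.0125/A) ∫ dt, giving 2√h = 2√h₀ − (0.0125/A) t.
√h = √3.67 − 0.0125·392/(2·7.14) = 1.9157 − 0.34314 = 1.5726.
h = 1.5726² = 2.4730 m.

2.47 m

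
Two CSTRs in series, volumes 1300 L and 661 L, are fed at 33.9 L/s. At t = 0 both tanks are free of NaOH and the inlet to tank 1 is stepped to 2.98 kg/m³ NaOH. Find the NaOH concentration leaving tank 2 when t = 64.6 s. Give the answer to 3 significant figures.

1.97 kg/m³

Each tank obeys Vᵢ dCᵢ/dt = Q(Cᵢ₋₁ − Cᵢ), so τᵢ = Vᵢ/Q.
τ₁ = 1300/33.9 = 38.348 s; τ₂ = 661/33.9 = 19.499 s.
Solving the cascade with C₁(0)=C₂(0)=0 gives C₂(t) = C_in[1 − (τ₁ e^(−t/τ₁) − τ₂ e^(−t/τ₂))/(τ₁ − τ₂)].
At t = 64.6: e^(−t/τ₁) = 0.18552, e^(−t/τ₂) = 0.036404.
C₂ = 2.98·[1 − (38.348·0.18552 − 19.499·0.036404)/(18.850)] = 2.98·0.66022 = 1.9675 kg/m³.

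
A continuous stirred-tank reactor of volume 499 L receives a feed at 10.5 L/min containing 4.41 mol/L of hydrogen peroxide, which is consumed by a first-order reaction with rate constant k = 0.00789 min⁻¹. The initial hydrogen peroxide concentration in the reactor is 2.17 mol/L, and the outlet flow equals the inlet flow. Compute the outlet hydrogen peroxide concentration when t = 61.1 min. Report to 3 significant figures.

3.03 mol/L

Accumulation = in − out − consumed: V dC/dt = Q C_in − Q C − k V C.
This is linear with rate a = Q/V + k = 0.028932 min⁻¹.
C_ss = Q C_in/(Q + kV) = 3.2074 mol/L; C(t) = C_ss + (C₀ − C_ss) e^(−a t).
C(61.1) = 3.2074 + (-1.0374)·e^(−0.028932·61.1) = 3.2074 + (-1.0374)·0.17072 = 3.0303 mol/L.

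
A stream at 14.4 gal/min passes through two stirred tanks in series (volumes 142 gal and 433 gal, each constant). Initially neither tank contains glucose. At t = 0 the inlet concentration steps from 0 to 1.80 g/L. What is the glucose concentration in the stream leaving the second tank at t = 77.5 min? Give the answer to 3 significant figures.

Each tank obeys Vᵢ dCᵢ/dt = Q(Cᵢ₋₁ − Cᵢ), so τᵢ = Vᵢ/Q.
τ₁ = 142/14.4 = 9.8611 min; τ₂ = 433/14.4 = 30.069 min.
Solving the cascade with C₁(0)=C₂(0)=0 gives C₂(t) = C_in[1 − (τ₁ e^(−t/τ₁) − τ₂ e^(−t/τ₂))/(τ₁ − τ₂)].
At t = 77.5: e^(−t/τ₁) = 0.00038620, e^(−t/τ₂) = 0.075974.
C₂ = 1.80·[1 − (9.8611·0.00038620 − 30.069·0.075974)/(-20.208)] = 1.80·0.88714 = 1.5969 g/L.

1.60 g/L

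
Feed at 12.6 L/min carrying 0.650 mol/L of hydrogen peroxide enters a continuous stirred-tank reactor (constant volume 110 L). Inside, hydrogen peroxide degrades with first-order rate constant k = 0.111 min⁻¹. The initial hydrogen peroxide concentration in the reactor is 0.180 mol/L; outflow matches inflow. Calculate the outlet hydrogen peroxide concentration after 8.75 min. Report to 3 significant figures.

0.309 mol/L

V dC/dt = Q(C_in − C) − k V C.
dC/dt = (Q/V) C_in − (Q/V + k) C; effective rate a = Q/V + k = 0.11455 + 0.111 = 0.22555 min⁻¹.
C_ss = Q C_in/(Q + kV) = 0.33011 mol/L; C(t) = C_ss + (C₀ − C_ss) e^(−a t).
C(8.75) = 0.33011 + (-0.15011)·e^(−0.22555·8.75) = 0.33011 + (-0.15011)·0.13897 = 0.30925 mol/L.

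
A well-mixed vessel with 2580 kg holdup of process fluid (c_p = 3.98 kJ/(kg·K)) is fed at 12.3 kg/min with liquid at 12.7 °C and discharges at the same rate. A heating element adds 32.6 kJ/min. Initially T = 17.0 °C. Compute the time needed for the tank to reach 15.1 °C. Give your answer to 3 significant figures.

M c_p dT/dt = ṁ c_p (T_in − T) + Q̇.
τ = M/ṁ = 209.76 min; T_ss = T_in + Q̇/(ṁ c_p) = 13.366 °C.
T(t) = T_ss + (T₀ − T_ss) e^(−t/τ). Set T = 15.1:
e^(−t/τ) = (15.1 − 13.366)/(17.0 − 13.366) = 0.47717
t = −209.76 · ln(0.47717) = 155.19 min.

155 min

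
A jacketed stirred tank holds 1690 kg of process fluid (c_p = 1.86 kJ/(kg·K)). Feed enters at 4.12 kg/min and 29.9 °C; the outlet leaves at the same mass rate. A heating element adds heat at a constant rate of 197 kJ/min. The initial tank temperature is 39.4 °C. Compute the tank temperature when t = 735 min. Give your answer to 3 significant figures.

Heat balance on the well-mixed liquid: M c_p dT/dt = ṁ c_p (T_in − T) + 197.
Rearrange: dT/dt = (T_ss − T)/τ with τ = M/ṁ = 410.19 min and T_ss = T_in + Q̇/(ṁ c_p) = 55.607 °C.
Solution: T(t) = T_ss + (T₀ − T_ss) e^(−t/τ).
T(735) = 55.607 + (-16.207)·e^(−735/410.19) = 55.607 + (-16.207)·0.16665 = 52.906 °C.

52.9 °C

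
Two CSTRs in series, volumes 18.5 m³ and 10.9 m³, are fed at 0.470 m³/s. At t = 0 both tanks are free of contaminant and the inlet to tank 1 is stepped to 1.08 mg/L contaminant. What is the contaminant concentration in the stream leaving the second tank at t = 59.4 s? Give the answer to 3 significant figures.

0.618 mg/L

Time constants: τᵢ = Vᵢ/Q for each well-mixed tank.
τ₁ = 18.5/0.470 = 39.362 s; τ₂ = 10.9/0.470 = 23.191 s.
Solving the cascade with C₁(0)=C₂(0)=0 gives C₂(t) = C_in[1 − (τ₁ e^(−t/τ₁) − τ₂ e^(−t/τ₂))/(τ₁ − τ₂)].
At t = 59.4: e^(−t/τ₁) = 0.22111, e^(−t/τ₂) = 0.077206.
C₂ = 1.08·[1 − (39.362·0.22111 − 23.191·0.077206)/(16.170)] = 1.08·0.57249 = 0.61829 mg/L.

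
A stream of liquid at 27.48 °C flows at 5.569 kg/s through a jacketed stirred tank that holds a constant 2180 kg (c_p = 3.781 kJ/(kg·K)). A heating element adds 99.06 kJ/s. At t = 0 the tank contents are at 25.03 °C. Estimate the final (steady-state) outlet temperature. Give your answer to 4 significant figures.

32.18 °C

First-law balance (no shaft work): M c_p dT/dt = ṁ c_p (T_in − T) + 99.06.
At steady state dT/dt = 0 ⇒ T_ss = T_in + Q̇/(ṁ c_p) = 27.48 + 99.06/(5.569·3.781) = 32.1845 °C.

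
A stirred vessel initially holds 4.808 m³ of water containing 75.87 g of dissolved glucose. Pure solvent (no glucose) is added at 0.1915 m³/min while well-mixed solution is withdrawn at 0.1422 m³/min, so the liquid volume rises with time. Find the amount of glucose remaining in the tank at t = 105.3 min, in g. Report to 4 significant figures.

Total volume: dV/dt = Q_in − Q_out = 0.0493000 m³/min, so V(t) = 4.808 + 0.0493000 t and V(105.3) = 9.99929 m³.
Species balance (pure solvent in): dm/dt = −Q_out · m/V(t).
dm/m = −Q_out dt/(V₀ + 0.0493000 t); integrating gives ln(m/m₀) = −(Q_out/(Q_in−Q_out)) ln(V/V₀).
m = m₀ (V₀/V)^(Q_out/(Q_in−Q_out)) = 75.87 × (4.808/9.99929)^(2.88438) = 9.17959 g.

9.180 g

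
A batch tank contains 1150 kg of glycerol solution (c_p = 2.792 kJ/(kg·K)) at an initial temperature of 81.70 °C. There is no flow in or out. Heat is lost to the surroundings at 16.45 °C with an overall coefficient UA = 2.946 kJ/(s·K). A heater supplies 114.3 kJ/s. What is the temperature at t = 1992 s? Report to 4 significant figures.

Lumped-capacitance energy balance: M c_p dT/dt = UA(T_amb − T) + Q̇.
dT/dt = (T_ss − T)/τ with T_ss = T_amb + Q̇/UA = 16.45 + 114.3/2.946 = 55.2484 °C, τ = M c_p/UA = 1150·2.792/2.946 = 1089.88 s.
This is linear first-order; T(t) = T_ss + (T₀ − T_ss) e^(−t/τ).
T(1992) = 55.2484 + (26.4516)·0.160780 = 59.5013 °C.

59.50 °C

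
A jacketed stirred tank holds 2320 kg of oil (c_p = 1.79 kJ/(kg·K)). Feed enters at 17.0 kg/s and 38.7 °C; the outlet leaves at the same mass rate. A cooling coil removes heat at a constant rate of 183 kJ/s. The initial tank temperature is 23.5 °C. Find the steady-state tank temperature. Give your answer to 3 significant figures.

32.7 °C

M c_p dT/dt = ṁ c_p (T_in − T) − Q̇.
At steady state dT/dt = 0 ⇒ T_ss = T_in − Q̇/(ṁ c_p) = 38.7 − 183/(17.0·1.79) = 32.686 °C.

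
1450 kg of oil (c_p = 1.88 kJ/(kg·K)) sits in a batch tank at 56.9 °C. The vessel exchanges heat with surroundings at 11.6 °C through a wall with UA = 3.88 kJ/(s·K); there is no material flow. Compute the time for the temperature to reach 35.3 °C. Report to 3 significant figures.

455 s

Lumped-capacitance energy balance: M c_p dT/dt = UA(T_amb − T).
τ = M c_p/UA = 702.58 s; T_ss = T_amb = 11.600 °C.
T(t) = T_ss + (T₀ − T_ss)e^(−t/τ); set T = 35.3:
t = −τ ln[(T − T_ss)/(T₀ − T_ss)] = −702.58 · ln(0.52318) = 455.15 s.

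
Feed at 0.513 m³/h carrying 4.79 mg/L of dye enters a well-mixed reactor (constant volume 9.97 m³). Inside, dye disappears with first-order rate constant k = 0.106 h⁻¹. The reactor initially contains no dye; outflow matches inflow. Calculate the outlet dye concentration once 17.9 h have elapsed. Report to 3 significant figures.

Accumulation = in − out − consumed: V dC/dt = Q C_in − Q C − k V C.
This is linear with rate a = Q/V + k = 0.15745 h⁻¹.
C_ss = Q C_in/(Q + kV) = 1.5653 mg/L; C(t) = C_ss + (C₀ − C_ss) e^(−a t).
C(17.9) = 1.5653 + (-1.5653)·e^(−0.15745·17.9) = 1.5653 + (-1.5653)·0.059699 = 1.4719 mg/L.

1.47 mg/L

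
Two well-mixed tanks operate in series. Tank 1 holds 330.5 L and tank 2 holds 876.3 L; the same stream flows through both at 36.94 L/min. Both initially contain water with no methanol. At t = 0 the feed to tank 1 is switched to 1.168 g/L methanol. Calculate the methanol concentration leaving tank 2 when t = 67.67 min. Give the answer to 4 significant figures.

1.060 g/L

Time constants: τᵢ = Vᵢ/Q for each well-mixed tank.
τ₁ = 330.5/36.94 = 8.94694 min; τ₂ = 876.3/36.94 = 23.7223 min.
Solving the cascade with C₁(0)=C₂(0)=0 gives C₂(t) = C_in[1 − (τ₁ e^(−t/τ₁) − τ₂ e^(−t/τ₂))/(τ₁ − τ₂)].
At t = 67.67: e^(−t/τ₁) = 0.000519066, e^(−t/τ₂) = 0.0576944.
C₂ = 1.168·[1 − (8.94694·0.000519066 − 23.7223·0.0576944)/(-14.7753)] = 1.168·0.907684 = 1.06018 g/L.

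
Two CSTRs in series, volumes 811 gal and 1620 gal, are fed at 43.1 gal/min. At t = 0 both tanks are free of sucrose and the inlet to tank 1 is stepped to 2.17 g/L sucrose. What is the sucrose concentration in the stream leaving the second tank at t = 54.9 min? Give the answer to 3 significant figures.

Species balance on tank i: dCᵢ/dt = (Cᵢ₋₁ − Cᵢ)/τᵢ with τᵢ = Vᵢ/Q.
τ₁ = 811/43.1 = 18.817 min; τ₂ = 1620/43.1 = 37.587 min.
Tank 1: C₁ = C_in(1 − e^(−t/τ₁)). Tank 2 (τ₁ ≠ τ₂): C₂ = C_in[1 − (τ₁ e^(−t/τ₁) − τ₂ e^(−t/τ₂))/(τ₁ − τ₂)].
At t = 54.9: e^(−t/τ₁) = 0.054062, e^(−t/τ₂) = 0.23209.
C₂ = 2.17·[1 − (18.817·0.054062 − 37.587·0.23209)/(-18.770)] = 2.17·0.58943 = 1.2791 g/L.

1.28 g/L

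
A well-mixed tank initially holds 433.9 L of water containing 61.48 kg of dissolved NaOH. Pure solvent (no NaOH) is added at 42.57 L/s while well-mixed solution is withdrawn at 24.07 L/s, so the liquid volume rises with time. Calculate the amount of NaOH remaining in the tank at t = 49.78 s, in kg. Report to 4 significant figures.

13.98 kg

Total volume: dV/dt = Q_in − Q_out = 18.5000 L/s, so V(t) = 433.9 + 18.5000 t and V(49.78) = 1354.83 L.
Solute balance: dm/dt = 0 − Q_out C = −Q_out m/V(t).
Separate: dm/m = −Q_out dt/V(t) ⇒ ln(m/m₀) = −(Q_out/(Q_in−Q_out)) ln(V/V₀).
m = m₀ (V₀/V)^(Q_out/(Q_in−Q_out)) = 61.48 × (433.9/1354.83)^(1.30108) = 13.9751 kg.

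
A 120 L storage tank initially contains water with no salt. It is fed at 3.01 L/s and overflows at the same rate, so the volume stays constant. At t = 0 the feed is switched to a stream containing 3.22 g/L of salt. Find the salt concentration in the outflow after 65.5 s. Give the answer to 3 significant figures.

Accumulation = in − out for the solute gives V dC/dt = Q(C_in − C).
Rewrite as dC/dt + C/τ = C_in/τ, τ = V/Q = 39.867 s.
C approaches C_in exponentially: C(t) = C_in + (C₀ − C_in) e^(−t/τ).
C(65.5) = 3.22 + (0 − 3.22)·e^(−65.5/39.867) = 3.22 + (-3.2200)·0.19341 = 2.5972 g/L.

2.60 g/L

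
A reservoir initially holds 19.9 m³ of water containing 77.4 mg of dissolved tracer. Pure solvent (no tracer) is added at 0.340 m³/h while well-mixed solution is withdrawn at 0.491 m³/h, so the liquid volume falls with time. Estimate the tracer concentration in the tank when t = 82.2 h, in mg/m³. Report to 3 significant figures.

0.431 mg/m³

Let m(t) be the amount of tracer. Volume: V(t) = V₀ + (Q_in − Q_out) t = 19.9 − 0.15100 t; V(82.2) = 7.4878 m³.
Species balance (pure solvent in): dm/dt = −Q_out · m/V(t).
Separate: dm/m = −Q_out dt/V(t) ⇒ ln(m/m₀) = −(Q_out/(Q_in−Q_out)) ln(V/V₀).
m = m₀ (V₀/V)^(Q_out/(Q_in−Q_out)) = 77.4 × (19.9/7.4878)^(-3.2517) = 3.2242 mg.
C = m/V = 3.2242/7.4878 = 0.43059 mg/m³.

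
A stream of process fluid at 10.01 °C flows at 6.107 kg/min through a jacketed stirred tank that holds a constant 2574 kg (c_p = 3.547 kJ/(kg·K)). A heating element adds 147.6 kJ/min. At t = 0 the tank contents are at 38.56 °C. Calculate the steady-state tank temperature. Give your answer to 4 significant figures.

M c_p dT/dt = ṁ c_p (T_in − T) + Q̇.
At steady state dT/dt = 0 ⇒ T_ss = T_in + Q̇/(ṁ c_p) = 10.01 + 147.6/(6.107·3.547) = 16.8239 °C.

16.82 °C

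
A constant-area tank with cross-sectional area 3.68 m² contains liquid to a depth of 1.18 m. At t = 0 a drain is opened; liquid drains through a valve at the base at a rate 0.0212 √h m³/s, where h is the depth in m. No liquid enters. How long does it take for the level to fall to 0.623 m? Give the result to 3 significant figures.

With no inflow, A dh/dt = −0.0212 √h.
∫ h^(−1/2) dh = −(0.0212/A) ∫ dt, giving 2√h = 2√h₀ − (0.0212/A) t.
t = 2A(√h₀ − √h)/0.0212 = 2·3.68·(√1.18 − √0.623)/0.0212
  = 7.3600 × (1.0863 − 0.78930) / 0.0212 = 103.10 s.

103 s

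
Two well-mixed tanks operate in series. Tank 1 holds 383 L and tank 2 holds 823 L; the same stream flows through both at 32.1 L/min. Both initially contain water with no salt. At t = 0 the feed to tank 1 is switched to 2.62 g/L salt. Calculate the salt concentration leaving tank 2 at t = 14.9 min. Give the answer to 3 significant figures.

Each tank obeys Vᵢ dCᵢ/dt = Q(Cᵢ₋₁ − Cᵢ), so τᵢ = Vᵢ/Q.
τ₁ = 383/32.1 = 11.931 min; τ₂ = 823/32.1 = 25.639 min.
Tank 1: C₁ = C_in(1 − e^(−t/τ₁)). Tank 2 (τ₁ ≠ τ₂): C₂ = C_in[1 − (τ₁ e^(−t/τ₁) − τ₂ e^(−t/τ₂))/(τ₁ − τ₂)].
At t = 14.9: e^(−t/τ₁) = 0.28685, e^(−t/τ₂) = 0.55925.
C₂ = 2.62·[1 − (11.931·0.28685 − 25.639·0.55925)/(-13.707)] = 2.62·0.20363 = 0.53352 g/L.

0.534 g/L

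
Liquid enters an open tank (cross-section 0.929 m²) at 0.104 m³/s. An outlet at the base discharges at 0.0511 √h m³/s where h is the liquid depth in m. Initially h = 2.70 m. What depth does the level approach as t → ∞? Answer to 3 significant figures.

4.14 m

Level balance: A dh/dt = 0.104 − 0.0511 √h. Setting dh/dt = 0:
Q_in = 0.0511 √h_ss ⇒ √h_ss = 0.104/0.0511 = 2.0352.
h_ss = 2.0352² = 4.1421 m. (Since h₀ = 2.70 m < h_ss, the level will rise toward this value.)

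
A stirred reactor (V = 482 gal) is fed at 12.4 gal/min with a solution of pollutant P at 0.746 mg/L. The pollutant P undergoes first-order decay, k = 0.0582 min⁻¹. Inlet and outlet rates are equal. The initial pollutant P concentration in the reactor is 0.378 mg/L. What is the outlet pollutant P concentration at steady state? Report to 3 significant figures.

Species balance: V dC/dt = Q C_in − Q C − k V C.
At steady state: 0 = Q C_in − (Q + kV) C_ss, so C_ss = Q C_in/(Q + kV).
C_ss = 12.4·0.746/(12.4 + 0.0582·482) = 9.2504/40.452 = 0.22867 mg/L.

0.229 mg/L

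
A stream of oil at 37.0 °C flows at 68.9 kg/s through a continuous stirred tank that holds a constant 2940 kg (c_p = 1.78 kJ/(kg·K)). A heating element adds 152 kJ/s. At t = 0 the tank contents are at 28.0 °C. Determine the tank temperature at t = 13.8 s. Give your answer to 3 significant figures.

30.8 °C

First-law balance (no shaft work): M c_p dT/dt = ṁ c_p (T_in − T) + 152.
τ = M/ṁ = 42.671 s; T_ss = T_in + Q̇/(ṁ c_p) = 37.0 + 152/(68.9·1.78) = 38.239 °C.
Integrating: T(t) = T_ss + (T₀ − T_ss) e^(−t/τ).
T(13.8) = 38.239 + (-10.239)·e^(−13.8/42.671) = 38.239 + (-10.239)·0.72368 = 30.829 °C.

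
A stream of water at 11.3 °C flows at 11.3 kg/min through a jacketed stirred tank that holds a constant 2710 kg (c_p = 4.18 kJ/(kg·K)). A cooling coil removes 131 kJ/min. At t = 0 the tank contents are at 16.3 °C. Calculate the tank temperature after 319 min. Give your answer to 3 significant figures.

10.6 °C

Unsteady energy balance on the tank contents: M c_p dT/dt = ṁ c_p (T_in − T) − 131.
Rearrange: dT/dt = (T_ss − T)/τ with τ = M/ṁ = 239.82 min and T_ss = T_in − Q̇/(ṁ c_p) = 8.5266 °C.
Integrating: T(t) = T_ss + (T₀ − T_ss) e^(−t/τ).
T(319) = 8.5266 + (7.7734)·e^(−319/239.82) = 8.5266 + (7.7734)·0.26444 = 10.582 °C.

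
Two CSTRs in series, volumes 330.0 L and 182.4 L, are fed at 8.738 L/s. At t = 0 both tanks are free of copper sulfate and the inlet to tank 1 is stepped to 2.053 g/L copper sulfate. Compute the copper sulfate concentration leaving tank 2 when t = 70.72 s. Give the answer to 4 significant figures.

1.433 g/L

Species balance on tank i: dCᵢ/dt = (Cᵢ₋₁ − Cᵢ)/τᵢ with τᵢ = Vᵢ/Q.
τ₁ = 330.0/8.738 = 37.7661 s; τ₂ = 182.4/8.738 = 20.8743 s.
Solving the cascade with C₁(0)=C₂(0)=0 gives C₂(t) = C_in[1 − (τ₁ e^(−t/τ₁) − τ₂ e^(−t/τ₂))/(τ₁ − τ₂)].
At t = 70.72: e^(−t/τ₁) = 0.153727, e^(−t/τ₂) = 0.0337798.
C₂ = 2.053·[1 − (37.7661·0.153727 − 20.8743·0.0337798)/(16.8917)] = 2.053·0.698047 = 1.43309 g/L.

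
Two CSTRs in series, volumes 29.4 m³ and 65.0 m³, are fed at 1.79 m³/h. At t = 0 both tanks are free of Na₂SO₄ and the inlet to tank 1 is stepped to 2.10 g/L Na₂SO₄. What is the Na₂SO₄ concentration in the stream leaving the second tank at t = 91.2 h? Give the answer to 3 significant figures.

1.80 g/L

Species balance on tank i: dCᵢ/dt = (Cᵢ₋₁ − Cᵢ)/τᵢ with τᵢ = Vᵢ/Q.
τ₁ = 29.4/1.79 = 16.425 h; τ₂ = 65.0/1.79 = 36.313 h.
Tank 1: C₁ = C_in(1 − e^(−t/τ₁)). Tank 2 (τ₁ ≠ τ₂): C₂ = C_in[1 − (τ₁ e^(−t/τ₁) − τ₂ e^(−t/τ₂))/(τ₁ − τ₂)].
At t = 91.2: e^(−t/τ₁) = 0.0038772, e^(−t/τ₂) = 0.081146.
C₂ = 2.10·[1 − (16.425·0.0038772 − 36.313·0.081146)/(-19.888)] = 2.10·0.85504 = 1.7956 g/L.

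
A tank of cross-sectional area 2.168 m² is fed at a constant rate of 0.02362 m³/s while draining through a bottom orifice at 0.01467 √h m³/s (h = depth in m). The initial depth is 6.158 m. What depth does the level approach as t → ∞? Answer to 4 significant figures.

Level balance: A dh/dt = 0.02362 − 0.01467 √h. Setting dh/dt = 0:
Q_in = 0.01467 √h_ss ⇒ √h_ss = 0.02362/0.01467 = 1.61009.
h_ss = 1.61009² = 2.59239 m. (Since h₀ = 6.158 m > h_ss, the level will fall toward this value.)

2.592 m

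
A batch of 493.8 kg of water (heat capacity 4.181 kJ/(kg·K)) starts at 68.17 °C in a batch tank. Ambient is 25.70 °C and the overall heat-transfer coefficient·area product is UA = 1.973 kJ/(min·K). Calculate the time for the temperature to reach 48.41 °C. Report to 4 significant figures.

655.0 min

Lumped-capacitance energy balance: M c_p dT/dt = UA(T_amb − T).
τ = M c_p/UA = 1046.42 min; T_ss = T_amb = 25.7000 °C.
T(t) = T_ss + (T₀ − T_ss)e^(−t/τ); set T = 48.41:
t = −τ ln[(T − T_ss)/(T₀ − T_ss)] = −1046.42 · ln(0.534730) = 655.048 min.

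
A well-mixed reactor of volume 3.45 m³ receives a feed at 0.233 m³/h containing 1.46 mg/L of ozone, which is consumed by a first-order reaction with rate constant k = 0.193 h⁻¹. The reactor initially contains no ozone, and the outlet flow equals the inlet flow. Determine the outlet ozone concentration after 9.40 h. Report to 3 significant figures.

0.346 mg/L

V dC/dt = Q(C_in − C) − k V C.
dC/dt = (Q/V) C_in − (Q/V + k) C; effective rate a = Q/V + k = 0.067536 + 0.193 = 0.26054 h⁻¹.
C_ss = Q C_in/(Q + kV) = 0.37846 mg/L; C(t) = C_ss + (C₀ − C_ss) e^(−a t).
C(9.40) = 0.37846 + (-0.37846)·e^(−0.26054·9.40) = 0.37846 + (-0.37846)·0.086376 = 0.34577 mg/L.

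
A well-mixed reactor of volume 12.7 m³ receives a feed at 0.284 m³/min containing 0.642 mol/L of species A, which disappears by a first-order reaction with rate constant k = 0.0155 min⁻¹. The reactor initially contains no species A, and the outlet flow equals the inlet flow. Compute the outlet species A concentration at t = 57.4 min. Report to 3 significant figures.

0.336 mol/L

V dC/dt = Q(C_in − C) − k V C.
This is linear with rate a = Q/V + k = 0.037862 min⁻¹.
C_ss = Q C_in/(Q + kV) = 0.37918 mol/L; C(t) = C_ss + (C₀ − C_ss) e^(−a t).
C(57.4) = 0.37918 + (-0.37918)·e^(−0.037862·57.4) = 0.37918 + (-0.37918)·0.11380 = 0.33603 mol/L.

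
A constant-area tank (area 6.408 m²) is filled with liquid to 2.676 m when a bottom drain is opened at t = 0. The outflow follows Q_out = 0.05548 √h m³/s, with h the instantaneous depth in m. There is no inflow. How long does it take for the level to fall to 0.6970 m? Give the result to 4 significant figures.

A dh/dt = −Q_out = −0.05548 √h.
This is separable: 2 d(√h)/dt = −0.05548/A, so √h = √h₀ − (0.05548/(2A)) t.
t = 2A(√h₀ − √h)/0.05548 = 2·6.408·(√2.676 − √0.6970)/0.05548
  = 12.8160 × (1.63585 − 0.834865) / 0.05548 = 185.029 s.

185.0 s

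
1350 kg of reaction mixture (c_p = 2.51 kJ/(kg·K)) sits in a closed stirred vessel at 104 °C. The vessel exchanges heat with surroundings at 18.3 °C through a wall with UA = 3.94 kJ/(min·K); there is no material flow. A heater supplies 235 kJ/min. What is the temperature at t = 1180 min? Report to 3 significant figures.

M c_p dT/dt = −UA(T − T_amb) + Q̇.
dT/dt = (T_ss − T)/τ with T_ss = T_amb + Q̇/UA = 18.3 + 235/3.94 = 77.945 °C, τ = M c_p/UA = 1350·2.51/3.94 = 860.03 min.
This is linear first-order; T(t) = T_ss + (T₀ − T_ss) e^(−t/τ).
T(1180) = 77.945 + (26.055)·0.25359 = 84.552 °C.

84.6 °C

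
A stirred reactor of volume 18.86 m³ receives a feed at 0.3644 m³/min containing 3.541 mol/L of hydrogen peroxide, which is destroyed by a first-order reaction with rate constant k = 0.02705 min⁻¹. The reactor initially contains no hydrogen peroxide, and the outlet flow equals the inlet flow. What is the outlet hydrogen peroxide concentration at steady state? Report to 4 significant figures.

Species balance: V dC/dt = Q C_in − Q C − k V C.
At steady state: 0 = Q C_in − (Q + kV) C_ss, so C_ss = Q C_in/(Q + kV).
C_ss = 0.3644·3.541/(0.3644 + 0.02705·18.86) = 1.29034/0.874563 = 1.47541 mol/L.

1.475 mol/L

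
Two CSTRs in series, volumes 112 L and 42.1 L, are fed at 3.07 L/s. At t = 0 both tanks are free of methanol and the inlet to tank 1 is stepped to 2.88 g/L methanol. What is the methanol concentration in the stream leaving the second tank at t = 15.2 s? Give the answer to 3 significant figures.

0.410 g/L

Species balance on tank i: dCᵢ/dt = (Cᵢ₋₁ − Cᵢ)/τᵢ with τᵢ = Vᵢ/Q.
τ₁ = 112/3.07 = 36.482 s; τ₂ = 42.1/3.07 = 13.713 s.
Solving the cascade with C₁(0)=C₂(0)=0 gives C₂(t) = C_in[1 − (τ₁ e^(−t/τ₁) − τ₂ e^(−t/τ₂))/(τ₁ − τ₂)].
At t = 15.2: e^(−t/τ₁) = 0.65926, e^(−t/τ₂) = 0.33008.
C₂ = 2.88·[1 − (36.482·0.65926 − 13.713·0.33008)/(22.769)] = 2.88·0.14249 = 0.41036 g/L.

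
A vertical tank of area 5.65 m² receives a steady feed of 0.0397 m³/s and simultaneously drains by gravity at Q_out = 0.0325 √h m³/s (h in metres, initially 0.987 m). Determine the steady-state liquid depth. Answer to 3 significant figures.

1.49 m

Accumulation of liquid (constant cross-section A): A dh/dt = Q_in − 0.0325 √h. At steady state dh/dt = 0:
Q_in = 0.0325 √h_ss ⇒ √h_ss = 0.0397/0.0325 = 1.2215.
h_ss = 1.2215² = 1.4922 m. (Since h₀ = 0.987 m < h_ss, the level will rise toward this value.)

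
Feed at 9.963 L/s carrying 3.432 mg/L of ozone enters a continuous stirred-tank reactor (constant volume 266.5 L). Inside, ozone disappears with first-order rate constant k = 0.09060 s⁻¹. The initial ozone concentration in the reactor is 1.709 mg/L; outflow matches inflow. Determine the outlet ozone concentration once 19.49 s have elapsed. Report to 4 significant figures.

Accumulation = in − out − consumed: V dC/dt = Q C_in − Q C − k V C.
dC/dt = (Q/V) C_in − (Q/V + k) C; effective rate a = Q/V + k = 0.0373846 + 0.09060 = 0.127985 s⁻¹.
C_ss = Q C_in/(Q + kV) = 1.00250 mg/L; C(t) = C_ss + (C₀ − C_ss) e^(−a t).
C(19.49) = 1.00250 + (0.706505)·e^(−0.127985·19.49) = 1.00250 + (0.706505)·0.0825443 = 1.06081 mg/L.

1.061 mg/L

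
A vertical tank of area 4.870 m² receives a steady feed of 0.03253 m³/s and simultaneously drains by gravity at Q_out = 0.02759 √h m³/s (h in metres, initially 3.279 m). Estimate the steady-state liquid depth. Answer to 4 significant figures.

A dh/dt = Q_in − 0.02759 √h. Steady state requires inflow = outflow:
Q_in = 0.02759 √h_ss ⇒ √h_ss = 0.03253/0.02759 = 1.17905.
h_ss = 1.17905² = 1.39016 m. (Since h₀ = 3.279 m > h_ss, the level will fall toward this value.)

1.390 m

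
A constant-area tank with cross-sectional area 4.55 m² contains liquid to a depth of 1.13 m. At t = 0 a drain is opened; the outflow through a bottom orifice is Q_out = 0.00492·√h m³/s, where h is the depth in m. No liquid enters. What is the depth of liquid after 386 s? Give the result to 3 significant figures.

With no inflow, A dh/dt = −0.00492 √h.
This is separable: 2 d(√h)/dt = −0.00492/A, so √h = √h₀ − (0.00492/(2A)) t.
√h = √1.13 − 0.00492·386/(2·4.55) = 1.0630 − 0.20869 = 0.85432.
h = 0.85432² = 0.72986 m.

0.730 m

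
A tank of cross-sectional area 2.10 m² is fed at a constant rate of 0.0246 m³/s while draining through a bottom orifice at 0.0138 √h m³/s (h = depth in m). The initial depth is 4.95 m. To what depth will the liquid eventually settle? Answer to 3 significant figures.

3.18 m

Mass balance (ρ constant): A dh/dt = Q_in − 0.0138 √h. At steady state dh/dt = 0:
Q_in = 0.0138 √h_ss ⇒ √h_ss = 0.0246/0.0138 = 1.7826.
h_ss = 1.7826² = 3.1777 m. (Since h₀ = 4.95 m > h_ss, the level will fall toward this value.)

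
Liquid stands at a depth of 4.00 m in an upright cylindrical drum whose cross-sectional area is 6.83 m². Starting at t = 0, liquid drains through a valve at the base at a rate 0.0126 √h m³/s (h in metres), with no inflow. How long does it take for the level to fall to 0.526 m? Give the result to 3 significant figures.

Accumulation of liquid (constant cross-section A): A dh/dt = −0.0126 √h.
∫ h^(−1/2) dh = −(0.0126/A) ∫ dt, giving 2√h = 2√h₀ − (0.0126/A) t.
t = 2A(√h₀ − √h)/0.0126 = 2·6.83·(√4.00 − √0.526)/0.0126
  = 13.660 × (2.0000 − 0.72526) / 0.0126 = 1382.0 s.

1380 s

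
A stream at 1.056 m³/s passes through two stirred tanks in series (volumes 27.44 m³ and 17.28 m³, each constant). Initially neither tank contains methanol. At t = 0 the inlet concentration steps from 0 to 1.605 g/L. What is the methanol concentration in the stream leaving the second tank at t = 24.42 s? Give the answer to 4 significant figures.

0.5251 g/L

Each tank obeys Vᵢ dCᵢ/dt = Q(Cᵢ₋₁ − Cᵢ), so τᵢ = Vᵢ/Q.
τ₁ = 27.44/1.056 = 25.9848 s; τ₂ = 17.28/1.056 = 16.3636 s.
Tank 1: C₁ = C_in(1 − e^(−t/τ₁)). Tank 2 (τ₁ ≠ τ₂): C₂ = C_in[1 − (τ₁ e^(−t/τ₁) − τ₂ e^(−t/τ₂))/(τ₁ − τ₂)].
At t = 24.42: e^(−t/τ₁) = 0.390714, e^(−t/τ₂) = 0.224847.
C₂ = 1.605·[1 − (25.9848·0.390714 − 16.3636·0.224847)/(9.62121)] = 1.605·0.327181 = 0.525126 g/L.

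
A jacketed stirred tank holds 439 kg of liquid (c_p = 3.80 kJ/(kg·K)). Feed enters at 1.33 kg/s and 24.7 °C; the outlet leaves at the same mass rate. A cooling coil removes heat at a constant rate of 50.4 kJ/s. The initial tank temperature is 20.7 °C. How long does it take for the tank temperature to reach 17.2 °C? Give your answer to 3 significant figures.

291 s

Energy balance: M c_p dT/dt = ṁ c_p (T_in − T) − 50.4.
τ = M/ṁ = 330.08 s; T_ss = T_in − Q̇/(ṁ c_p) = 14.728 °C.
T(t) = T_ss + (T₀ − T_ss) e^(−t/τ). Set T = 17.2:
e^(−t/τ) = (17.2 − 14.728)/(20.7 − 14.728) = 0.41396
t = −330.08 · ln(0.41396) = 291.12 s.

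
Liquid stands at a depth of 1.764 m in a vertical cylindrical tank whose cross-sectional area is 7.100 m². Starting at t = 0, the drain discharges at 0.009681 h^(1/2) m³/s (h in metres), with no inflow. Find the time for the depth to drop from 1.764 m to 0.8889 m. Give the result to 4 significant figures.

A dh/dt = −Q_out = −0.009681 √h.
Separate and integrate: 2(√h − √h₀) = −(0.009681/A) t.
t = 2A(√h₀ − √h)/0.009681 = 2·7.100·(√1.764 − √0.8889)/0.009681
  = 14.2000 × (1.32816 − 0.942815) / 0.009681 = 565.216 s.

565.2 s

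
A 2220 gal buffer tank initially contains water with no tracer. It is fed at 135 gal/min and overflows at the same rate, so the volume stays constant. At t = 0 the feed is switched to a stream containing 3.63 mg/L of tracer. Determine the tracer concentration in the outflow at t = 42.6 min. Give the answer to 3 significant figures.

3.36 mg/L

Mass balance on the solute (V constant): V dC/dt = Q(C_in − C).
Time constant τ = V/Q = 2220/135 = 16.444 min.
C approaches C_in exponentially: C(t) = C_in + (C₀ − C_in) e^(−t/τ).
C(42.6) = 3.63 + (0 − 3.63)·e^(−42.6/16.444) = 3.63 + (-3.6300)·0.074979 = 3.3578 mg/L.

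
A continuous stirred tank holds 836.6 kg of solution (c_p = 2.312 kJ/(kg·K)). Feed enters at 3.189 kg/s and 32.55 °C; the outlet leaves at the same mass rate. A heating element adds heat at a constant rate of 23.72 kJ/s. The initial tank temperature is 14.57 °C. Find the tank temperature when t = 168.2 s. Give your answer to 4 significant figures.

M c_p dT/dt = ṁ c_p (T_in − T) + Q̇.
τ = M/ṁ = 262.339 s; T_ss = T_in + Q̇/(ṁ c_p) = 32.55 + 23.72/(3.189·2.312) = 35.7672 °C.
This is linear first-order; T(t) = T_ss + (T₀ − T_ss) e^(−t/τ).
T(168.2) = 35.7672 + (-21.1972)·e^(−168.2/262.339) = 35.7672 + (-21.1972)·0.526684 = 24.6030 °C.

24.60 °C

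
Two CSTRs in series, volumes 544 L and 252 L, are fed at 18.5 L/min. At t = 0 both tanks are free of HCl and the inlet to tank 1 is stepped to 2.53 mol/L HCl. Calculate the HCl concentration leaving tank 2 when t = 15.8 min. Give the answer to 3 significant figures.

0.460 mol/L

Species balance on tank i: dCᵢ/dt = (Cᵢ₋₁ − Cᵢ)/τᵢ with τᵢ = Vᵢ/Q.
τ₁ = 544/18.5 = 29.405 min; τ₂ = 252/18.5 = 13.622 min.
Solving the cascade with C₁(0)=C₂(0)=0 gives C₂(t) = C_in[1 − (τ₁ e^(−t/τ₁) − τ₂ e^(−t/τ₂))/(τ₁ − τ₂)].
At t = 15.8: e^(−t/τ₁) = 0.58431, e^(−t/τ₂) = 0.31351.
C₂ = 2.53·[1 − (29.405·0.58431 − 13.622·0.31351)/(15.784)] = 2.53·0.18198 = 0.46041 mol/L.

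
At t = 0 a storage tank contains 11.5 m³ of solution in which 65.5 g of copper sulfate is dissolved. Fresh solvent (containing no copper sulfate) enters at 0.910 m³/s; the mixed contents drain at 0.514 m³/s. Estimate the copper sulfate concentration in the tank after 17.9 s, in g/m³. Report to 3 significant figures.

Total volume: dV/dt = Q_in − Q_out = 0.39600 m³/s, so V(t) = 11.5 + 0.39600 t and V(17.9) = 18.588 m³.
Species balance (pure solvent in): dm/dt = −Q_out · m/V(t).
dm/m = −Q_out dt/(V₀ + 0.39600 t); integrating gives ln(m/m₀) = −(Q_out/(Q_in−Q_out)) ln(V/V₀).
m = m₀ (V₀/V)^(Q_out/(Q_in−Q_out)) = 65.5 × (11.5/18.588)^(1.2980) = 35.120 g.
C = m/V = 35.120/18.588 = 1.8894 g/m³.

1.89 g/m³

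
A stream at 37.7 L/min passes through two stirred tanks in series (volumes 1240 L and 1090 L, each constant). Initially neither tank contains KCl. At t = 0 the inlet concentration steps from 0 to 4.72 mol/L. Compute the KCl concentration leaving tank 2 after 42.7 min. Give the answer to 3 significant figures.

1.90 mol/L

Each tank obeys Vᵢ dCᵢ/dt = Q(Cᵢ₋₁ − Cᵢ), so τᵢ = Vᵢ/Q.
τ₁ = 1240/37.7 = 32.891 min; τ₂ = 1090/37.7 = 28.912 min.
Tank 1: C₁ = C_in(1 − e^(−t/τ₁)). Tank 2 (τ₁ ≠ τ₂): C₂ = C_in[1 − (τ₁ e^(−t/τ₁) − τ₂ e^(−t/τ₂))/(τ₁ − τ₂)].
At t = 42.7: e^(−t/τ₁) = 0.27302, e^(−t/τ₂) = 0.22835.
C₂ = 4.72·[1 − (32.891·0.27302 − 28.912·0.22835)/(3.9788)] = 4.72·0.40240 = 1.8993 mol/L.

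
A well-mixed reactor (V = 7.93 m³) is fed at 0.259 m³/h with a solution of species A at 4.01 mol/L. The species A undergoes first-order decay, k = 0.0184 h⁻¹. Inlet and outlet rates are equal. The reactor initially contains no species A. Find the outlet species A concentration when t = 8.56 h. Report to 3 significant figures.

Species balance: V dC/dt = Q C_in − Q C − k V C.
This is linear with rate a = Q/V + k = 0.051061 h⁻¹.
C_ss = Q C_in/(Q + kV) = 2.5650 mol/L; C(t) = C_ss + (C₀ − C_ss) e^(−a t).
C(8.56) = 2.5650 + (-2.5650)·e^(−0.051061·8.56) = 2.5650 + (-2.5650)·0.64592 = 0.90821 mol/L.

0.908 mol/L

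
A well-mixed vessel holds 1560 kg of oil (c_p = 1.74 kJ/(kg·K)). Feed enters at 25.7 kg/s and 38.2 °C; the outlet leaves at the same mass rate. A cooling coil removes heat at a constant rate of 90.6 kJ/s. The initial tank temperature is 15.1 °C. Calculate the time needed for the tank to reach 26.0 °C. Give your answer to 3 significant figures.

44.2 s

Heat balance on the well-mixed liquid: M c_p dT/dt = ṁ c_p (T_in − T) − 90.6.
τ = M/ṁ = 60.700 s; T_ss = T_in − Q̇/(ṁ c_p) = 36.174 °C.
T(t) = T_ss + (T₀ − T_ss) e^(−t/τ). Set T = 26.0:
e^(−t/τ) = (26.0 − 36.174)/(15.1 − 36.174) = 0.48277
t = −60.700 · ln(0.48277) = 44.202 s.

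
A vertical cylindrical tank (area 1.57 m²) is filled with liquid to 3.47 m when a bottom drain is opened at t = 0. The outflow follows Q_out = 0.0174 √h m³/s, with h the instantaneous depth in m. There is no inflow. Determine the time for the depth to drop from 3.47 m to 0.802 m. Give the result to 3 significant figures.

175 s

With no inflow, A dh/dt = −0.0174 √h.
This is separable: 2 d(√h)/dt = −0.0174/A, so √h = √h₀ − (0.0174/(2A)) t.
t = 2A(√h₀ − √h)/0.0174 = 2·1.57·(√3.47 − √0.802)/0.0174
  = 3.1400 × (1.8628 − 0.89554) / 0.0174 = 174.55 s.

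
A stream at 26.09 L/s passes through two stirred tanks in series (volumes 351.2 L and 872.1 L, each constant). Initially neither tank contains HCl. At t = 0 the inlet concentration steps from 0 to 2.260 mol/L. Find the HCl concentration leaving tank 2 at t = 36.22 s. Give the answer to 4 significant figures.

Each tank obeys Vᵢ dCᵢ/dt = Q(Cᵢ₋₁ − Cᵢ), so τᵢ = Vᵢ/Q.
τ₁ = 351.2/26.09 = 13.4611 s; τ₂ = 872.1/26.09 = 33.4266 s.
Tank 1: C₁ = C_in(1 − e^(−t/τ₁)). Tank 2 (τ₁ ≠ τ₂): C₂ = C_in[1 − (τ₁ e^(−t/τ₁) − τ₂ e^(−t/τ₂))/(τ₁ − τ₂)].
At t = 36.22: e^(−t/τ₁) = 0.0678323, e^(−t/τ₂) = 0.338386.
C₂ = 2.260·[1 − (13.4611·0.0678323 − 33.4266·0.338386)/(-19.9655)] = 2.260·0.479202 = 1.08300 mol/L.

1.083 mol/L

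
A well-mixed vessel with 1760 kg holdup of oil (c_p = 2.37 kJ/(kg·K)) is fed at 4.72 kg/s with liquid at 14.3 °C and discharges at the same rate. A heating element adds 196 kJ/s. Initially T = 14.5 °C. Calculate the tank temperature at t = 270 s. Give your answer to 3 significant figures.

Heat balance on the well-mixed liquid: M c_p dT/dt = ṁ c_p (T_in − T) + 196.
Rearrange: dT/dt = (T_ss − T)/τ with τ = M/ṁ = 372.88 s and T_ss = T_in + Q̇/(ṁ c_p) = 31.821 °C.
Solution: T(t) = T_ss + (T₀ − T_ss) e^(−t/τ).
T(270) = 31.821 + (-17.321)·e^(−270/372.88) = 31.821 + (-17.321)·0.48477 = 23.425 °C.

23.4 °C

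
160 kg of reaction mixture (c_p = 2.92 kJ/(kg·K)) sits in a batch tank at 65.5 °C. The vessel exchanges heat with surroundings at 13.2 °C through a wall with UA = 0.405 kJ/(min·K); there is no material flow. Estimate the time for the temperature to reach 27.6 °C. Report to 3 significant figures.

1490 min

M c_p dT/dt = −UA(T − T_amb).
τ = M c_p/UA = 1153.6 min; T_ss = T_amb = 13.200 °C.
T(t) = T_ss + (T₀ − T_ss)e^(−t/τ); set T = 27.6:
t = −τ ln[(T − T_ss)/(T₀ − T_ss)] = −1153.6 · ln(0.27533) = 1487.9 min.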